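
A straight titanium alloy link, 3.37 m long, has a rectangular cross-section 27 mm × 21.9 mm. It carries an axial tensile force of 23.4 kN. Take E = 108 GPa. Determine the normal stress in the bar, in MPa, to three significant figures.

A = 591.3 mm².
σ = N/A = 23400/591.3 = 39.57 MPa.

39.6 MPa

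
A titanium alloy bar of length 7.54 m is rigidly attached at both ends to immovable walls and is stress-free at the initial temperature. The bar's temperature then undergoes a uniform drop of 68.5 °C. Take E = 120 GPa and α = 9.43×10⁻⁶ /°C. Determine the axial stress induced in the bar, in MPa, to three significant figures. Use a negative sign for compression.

Free thermal expansion αLΔT = 9.43e-6 · 7540 · -68.5 = -4.871 mm.
The walls impose strain ε = −(-4.871)/7540 = 6.4595e-04; σ = Eε = 120000 · 6.4595e-04 = 77.51 MPa.

77.5 MPa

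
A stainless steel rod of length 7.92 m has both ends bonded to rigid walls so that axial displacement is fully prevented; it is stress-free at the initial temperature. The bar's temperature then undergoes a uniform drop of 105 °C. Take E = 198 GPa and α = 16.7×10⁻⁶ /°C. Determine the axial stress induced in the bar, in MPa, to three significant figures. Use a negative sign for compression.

347 MPa

Free thermal expansion αLΔT = 16.7e-6 · 7920 · -105 = -13.89 mm.
The walls impose strain ε = −(-13.89)/7920 = 1.7535e-03; σ = Eε = 198000 · 1.7535e-03 = 347.2 MPa.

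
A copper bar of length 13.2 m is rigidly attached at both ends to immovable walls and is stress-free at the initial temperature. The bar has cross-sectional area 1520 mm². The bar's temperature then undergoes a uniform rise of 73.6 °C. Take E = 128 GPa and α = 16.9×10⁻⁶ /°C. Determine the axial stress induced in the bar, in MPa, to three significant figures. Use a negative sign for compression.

Free thermal expansion αLΔT = 16.9e-6 · 13200 · 73.6 = 16.42 mm.
The walls impose strain ε = −(16.42)/13200 = -1.2438e-03; σ = Eε = 128000 · -1.2438e-03 = -159.2 MPa.

-159 MPa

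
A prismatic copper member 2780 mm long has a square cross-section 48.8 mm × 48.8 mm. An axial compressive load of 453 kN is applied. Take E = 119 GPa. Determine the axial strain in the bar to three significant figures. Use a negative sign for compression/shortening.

A = 2381 mm².
σ = N/A = -190.2 MPa; ε = σ/E = -190.2/119000 = -1.598e-03.

-0.00160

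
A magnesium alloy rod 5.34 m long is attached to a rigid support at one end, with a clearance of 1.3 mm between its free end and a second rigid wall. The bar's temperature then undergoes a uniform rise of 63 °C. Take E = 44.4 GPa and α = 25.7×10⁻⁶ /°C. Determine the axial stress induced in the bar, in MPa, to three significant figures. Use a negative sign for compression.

Free thermal expansion αLΔT = 25.7e-6 · 5340 · 63 = 8.646 mm.
The walls engage after the gap closes; constrained expansion = 8.646 − 1.3 = 7.346 mm.
The walls impose strain ε = −(7.346)/5340 = -1.3757e-03; σ = Eε = 44400 · -1.3757e-03 = -61.08 MPa.

-61.1 MPa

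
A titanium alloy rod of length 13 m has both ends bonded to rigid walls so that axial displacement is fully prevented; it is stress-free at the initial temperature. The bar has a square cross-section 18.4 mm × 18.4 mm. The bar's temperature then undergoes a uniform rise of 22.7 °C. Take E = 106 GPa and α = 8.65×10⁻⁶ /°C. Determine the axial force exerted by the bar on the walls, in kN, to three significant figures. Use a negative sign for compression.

Free thermal expansion αLΔT = 8.65e-6 · 13000 · 22.7 = 2.553 mm.
The walls impose strain ε = −(2.553)/13000 = -1.9635e-04; σ = Eε = 106000 · -1.9635e-04 = -20.81 MPa.
Wall reaction R = σ·A = -20.81·338.6 = -7047 N = -7.047 kN.

-7.05 kN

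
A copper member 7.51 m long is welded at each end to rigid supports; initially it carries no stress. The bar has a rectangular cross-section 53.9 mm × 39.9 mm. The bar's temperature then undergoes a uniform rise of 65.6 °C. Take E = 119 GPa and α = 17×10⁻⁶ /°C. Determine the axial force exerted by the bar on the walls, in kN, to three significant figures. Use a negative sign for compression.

Free thermal expansion αLΔT = 17e-6 · 7510 · 65.6 = 8.375 mm.
The walls impose strain ε = −(8.375)/7510 = -1.1152e-03; σ = Eε = 119000 · -1.1152e-03 = -132.7 MPa.
Wall reaction R = σ·A = -132.7·2151 = -285400 N = -285.4 kN.

-285 kN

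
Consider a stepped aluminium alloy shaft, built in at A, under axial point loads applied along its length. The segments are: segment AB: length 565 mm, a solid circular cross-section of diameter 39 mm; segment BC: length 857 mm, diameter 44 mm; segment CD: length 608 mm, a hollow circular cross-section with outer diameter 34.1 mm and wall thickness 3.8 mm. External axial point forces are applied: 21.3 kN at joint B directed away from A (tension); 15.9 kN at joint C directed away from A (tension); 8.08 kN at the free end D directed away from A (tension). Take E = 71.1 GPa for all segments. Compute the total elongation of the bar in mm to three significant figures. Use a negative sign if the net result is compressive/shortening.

Internal axial forces (sectioning from the free end, tension +): N_CD = 8.08 kN, N_BC = 23.98 kN, N_AB = 45.28 kN.
A_AB = 1195 mm².
A_BC = 1521 mm².
A_CD = 361.7 mm².
δ_AB = 45280·565/(1195·71100) = 0.3012 mm
δ_BC = 23980·857/(1521·71100) = 0.1901 mm
δ_CD = 8080·608/(361.7·71100) = 0.191 mm
δ = Σδ_i = 0.6823 mm.

0.682 mm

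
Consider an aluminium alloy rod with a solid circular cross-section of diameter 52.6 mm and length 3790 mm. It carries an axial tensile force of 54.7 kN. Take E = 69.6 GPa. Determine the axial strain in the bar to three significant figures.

3.62e-04

A = 2173 mm².
σ = N/A = 25.17 MPa; ε = σ/E = 25.17/69600 = 3.617e-04.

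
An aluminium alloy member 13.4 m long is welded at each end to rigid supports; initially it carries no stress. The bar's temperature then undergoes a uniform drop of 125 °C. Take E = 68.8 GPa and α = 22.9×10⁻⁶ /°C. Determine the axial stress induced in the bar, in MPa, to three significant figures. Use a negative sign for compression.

197 MPa

Free thermal expansion αLΔT = 22.9e-6 · 13400 · -125 = -38.36 mm.
The walls impose strain ε = −(-38.36)/13400 = 2.8625e-03; σ = Eε = 68800 · 2.8625e-03 = 196.9 MPa.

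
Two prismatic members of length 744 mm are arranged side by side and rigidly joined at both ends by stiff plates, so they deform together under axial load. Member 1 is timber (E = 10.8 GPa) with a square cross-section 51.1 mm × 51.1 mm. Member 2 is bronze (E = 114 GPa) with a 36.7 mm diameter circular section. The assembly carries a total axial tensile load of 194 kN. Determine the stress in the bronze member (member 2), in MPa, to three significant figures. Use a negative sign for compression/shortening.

149 MPa

A_1 = 2611 mm².
A_2 = 1058 mm².
Equal strain + equilibrium ⇒ each member carries load in proportion to AE: A₁E₁ = 28200000 N, A₂E₂ = 120600000 N, ΣAE = 148800000 N.
σ₂ = P·E₂/ΣAE = 194000·114000/148800000 = 148.6 MPa.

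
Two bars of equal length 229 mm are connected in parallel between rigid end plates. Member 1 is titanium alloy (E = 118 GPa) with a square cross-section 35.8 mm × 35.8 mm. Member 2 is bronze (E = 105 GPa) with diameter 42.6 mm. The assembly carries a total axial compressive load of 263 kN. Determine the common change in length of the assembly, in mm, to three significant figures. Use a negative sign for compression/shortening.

-0.200 mm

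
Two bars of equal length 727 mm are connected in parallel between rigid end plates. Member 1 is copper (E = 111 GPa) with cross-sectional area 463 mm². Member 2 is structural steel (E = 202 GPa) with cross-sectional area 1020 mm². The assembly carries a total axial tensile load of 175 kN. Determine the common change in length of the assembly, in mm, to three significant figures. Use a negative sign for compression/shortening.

0.494 mm

Equal strain + equilibrium ⇒ each member carries load in proportion to AE: A₁E₁ = 51390000 N, A₂E₂ = 206000000 N, ΣAE = 257400000 N.
δ = PL/ΣAE = 175000·727/257400000 = 0.4942 mm.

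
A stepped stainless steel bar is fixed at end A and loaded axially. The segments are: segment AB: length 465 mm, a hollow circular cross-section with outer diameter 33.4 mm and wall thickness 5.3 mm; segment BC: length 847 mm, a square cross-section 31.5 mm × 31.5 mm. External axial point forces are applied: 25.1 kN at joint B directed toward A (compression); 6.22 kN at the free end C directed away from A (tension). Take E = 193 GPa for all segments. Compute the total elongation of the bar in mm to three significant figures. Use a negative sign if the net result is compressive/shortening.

-0.0697 mm

Internal axial forces (sectioning from the free end, tension +): N_BC = 6.22 kN, N_AB = -18.88 kN.
A_AB = 467.9 mm².
A_BC = 992.2 mm².
δ_AB = -18880·465/(467.9·193000) = -0.09722 mm
δ_BC = 6220·847/(992.2·193000) = 0.02751 mm
δ = Σδ_i = -0.06971 mm.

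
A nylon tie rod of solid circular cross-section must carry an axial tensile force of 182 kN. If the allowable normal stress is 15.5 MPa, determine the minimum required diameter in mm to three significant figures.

Required area A ≥ P/σ_allow = 182000/15.5 = 11740 mm².
For a solid circular section, d ≥ √(4A/π) = 122.3 mm.

122 mm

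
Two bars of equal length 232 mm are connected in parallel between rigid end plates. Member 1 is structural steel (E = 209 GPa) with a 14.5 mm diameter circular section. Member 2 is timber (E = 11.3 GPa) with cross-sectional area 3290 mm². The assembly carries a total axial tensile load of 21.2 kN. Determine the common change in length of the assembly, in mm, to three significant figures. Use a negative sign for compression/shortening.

A_1 = 165.1 mm².
Equal strain + equilibrium ⇒ each member carries load in proportion to AE: A₁E₁ = 34510000 N, A₂E₂ = 37180000 N, ΣAE = 71690000 N.
δ = PL/ΣAE = 21200·232/71690000 = 0.06861 mm.

0.0686 mm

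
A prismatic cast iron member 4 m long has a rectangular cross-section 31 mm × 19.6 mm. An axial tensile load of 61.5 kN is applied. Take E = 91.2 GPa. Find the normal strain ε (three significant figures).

0.00111

A = 607.6 mm².
σ = N/A = 101.2 MPa; ε = σ/E = 101.2/91200 = 1.110e-03.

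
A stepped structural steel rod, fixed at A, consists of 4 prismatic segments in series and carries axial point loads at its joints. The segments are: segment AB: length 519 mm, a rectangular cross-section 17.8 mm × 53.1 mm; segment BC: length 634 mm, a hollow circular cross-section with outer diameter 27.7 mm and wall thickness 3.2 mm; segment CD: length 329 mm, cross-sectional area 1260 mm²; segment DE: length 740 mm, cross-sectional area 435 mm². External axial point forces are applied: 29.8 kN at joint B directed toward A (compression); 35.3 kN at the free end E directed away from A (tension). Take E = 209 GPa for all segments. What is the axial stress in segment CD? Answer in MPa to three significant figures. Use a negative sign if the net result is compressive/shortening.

Internal axial forces (sectioning from the free end, tension +): N_DE = 35.3 kN, N_CD = 35.3 kN, N_BC = 35.3 kN, N_AB = 5.5 kN.
σ_CD = N_CD/A_CD = 35300/1260 = 28.02 MPa.

28.0 MPa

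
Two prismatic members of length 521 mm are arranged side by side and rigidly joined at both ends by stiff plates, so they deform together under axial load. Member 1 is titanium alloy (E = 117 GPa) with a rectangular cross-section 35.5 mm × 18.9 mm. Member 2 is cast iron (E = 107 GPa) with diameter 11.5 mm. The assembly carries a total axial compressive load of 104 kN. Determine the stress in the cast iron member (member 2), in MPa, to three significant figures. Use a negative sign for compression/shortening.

-124 MPa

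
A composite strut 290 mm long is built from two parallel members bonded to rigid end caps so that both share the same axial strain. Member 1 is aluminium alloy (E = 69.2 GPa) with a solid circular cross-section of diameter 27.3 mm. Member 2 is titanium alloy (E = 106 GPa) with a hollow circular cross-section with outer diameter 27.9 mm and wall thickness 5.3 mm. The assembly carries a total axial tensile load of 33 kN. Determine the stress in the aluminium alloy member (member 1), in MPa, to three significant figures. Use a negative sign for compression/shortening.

A_1 = 585.3 mm².
A_2 = 376.3 mm².
Equal strain + equilibrium ⇒ each member carries load in proportion to AE: A₁E₁ = 40510000 N, A₂E₂ = 39890000 N, ΣAE = 80390000 N.
σ₁ = P·E₁/ΣAE = 33000·69200/80390000 = 28.41 MPa.

28.4 MPa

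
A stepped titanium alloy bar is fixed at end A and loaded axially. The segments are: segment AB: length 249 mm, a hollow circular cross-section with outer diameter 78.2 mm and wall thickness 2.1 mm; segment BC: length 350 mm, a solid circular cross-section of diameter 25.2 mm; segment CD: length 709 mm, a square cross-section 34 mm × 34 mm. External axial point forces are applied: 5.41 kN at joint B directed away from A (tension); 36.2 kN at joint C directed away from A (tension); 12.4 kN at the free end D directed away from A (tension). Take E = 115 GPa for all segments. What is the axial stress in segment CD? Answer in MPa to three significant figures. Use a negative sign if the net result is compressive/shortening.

Internal axial forces (sectioning from the free end, tension +): N_CD = 12.4 kN, N_BC = 48.6 kN, N_AB = 54.01 kN.
A_CD = 1156 mm².
σ_CD = N_CD/A_CD = 12400/1156 = 10.73 MPa.

10.7 MPa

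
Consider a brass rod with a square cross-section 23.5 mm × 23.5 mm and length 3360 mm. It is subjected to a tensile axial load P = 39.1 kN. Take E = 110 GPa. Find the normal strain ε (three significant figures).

6.44e-04

A = 552.2 mm².
σ = N/A = 70.8 MPa; ε = σ/E = 70.8/110000 = 6.436e-04.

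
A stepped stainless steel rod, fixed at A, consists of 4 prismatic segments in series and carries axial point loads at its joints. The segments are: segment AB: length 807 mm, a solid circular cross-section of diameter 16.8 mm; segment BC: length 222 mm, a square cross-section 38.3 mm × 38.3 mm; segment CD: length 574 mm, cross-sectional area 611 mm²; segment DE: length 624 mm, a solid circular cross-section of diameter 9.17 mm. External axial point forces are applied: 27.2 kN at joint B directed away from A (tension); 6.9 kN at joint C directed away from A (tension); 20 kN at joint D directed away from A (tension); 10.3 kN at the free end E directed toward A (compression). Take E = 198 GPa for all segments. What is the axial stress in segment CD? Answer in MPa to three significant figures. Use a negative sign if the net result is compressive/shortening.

Internal axial forces (sectioning from the free end, tension +): N_DE = -10.3 kN, N_CD = 9.7 kN, N_BC = 16.6 kN, N_AB = 43.8 kN.
σ_CD = N_CD/A_CD = 9700/611 = 15.88 MPa.

15.9 MPa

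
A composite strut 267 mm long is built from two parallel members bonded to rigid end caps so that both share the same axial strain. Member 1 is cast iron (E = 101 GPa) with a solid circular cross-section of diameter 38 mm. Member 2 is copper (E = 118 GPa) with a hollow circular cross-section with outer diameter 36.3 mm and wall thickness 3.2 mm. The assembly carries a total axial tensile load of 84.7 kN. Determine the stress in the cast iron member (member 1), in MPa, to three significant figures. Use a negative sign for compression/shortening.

55.6 MPa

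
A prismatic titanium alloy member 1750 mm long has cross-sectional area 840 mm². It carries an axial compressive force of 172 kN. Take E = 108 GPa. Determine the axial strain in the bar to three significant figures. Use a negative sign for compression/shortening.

-0.00190

σ = N/A = -204.8 MPa; ε = σ/E = -204.8/108000 = -1.896e-03.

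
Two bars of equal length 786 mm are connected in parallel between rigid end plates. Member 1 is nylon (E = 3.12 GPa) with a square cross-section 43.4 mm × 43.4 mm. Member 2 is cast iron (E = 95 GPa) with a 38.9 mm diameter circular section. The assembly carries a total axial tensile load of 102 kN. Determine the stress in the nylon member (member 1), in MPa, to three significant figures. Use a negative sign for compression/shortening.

2.68 MPa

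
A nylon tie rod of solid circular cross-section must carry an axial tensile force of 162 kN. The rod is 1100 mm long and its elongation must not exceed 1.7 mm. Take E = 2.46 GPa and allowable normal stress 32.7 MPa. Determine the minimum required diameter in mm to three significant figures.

233 mm

Required area A ≥ P/σ_allow = 162000/32.7 = 4954 mm².
For a solid circular section, d ≥ √(4A/π) = 79.42 mm.
Elongation limit: A ≥ PL/(Eδ_allow) = 162000·1100/(2460·1.7) = 42610 mm² ⇒ d ≥ 232.9 mm.
The elongation limit governs.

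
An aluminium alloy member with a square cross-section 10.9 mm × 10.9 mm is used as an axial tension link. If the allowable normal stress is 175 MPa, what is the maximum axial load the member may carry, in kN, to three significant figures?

A = 118.8 mm².
P_max = σ_allow · A = 175 · 118.8 = 20790 N = 20.79 kN.

20.8 kN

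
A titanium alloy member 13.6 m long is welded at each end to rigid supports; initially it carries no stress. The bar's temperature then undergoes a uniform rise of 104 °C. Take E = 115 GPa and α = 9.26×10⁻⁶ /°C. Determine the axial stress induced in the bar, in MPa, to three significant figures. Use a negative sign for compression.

Free thermal expansion αLΔT = 9.26e-6 · 13600 · 104 = 13.1 mm.
The walls impose strain ε = −(13.1)/13600 = -9.6304e-04; σ = Eε = 115000 · -9.6304e-04 = -110.7 MPa.

-111 MPa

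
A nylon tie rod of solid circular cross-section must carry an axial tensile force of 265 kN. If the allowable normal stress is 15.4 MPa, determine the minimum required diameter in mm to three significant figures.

148 mm

Required area A ≥ P/σ_allow = 265000/15.4 = 17210 mm².
For a solid circular section, d ≥ √(4A/π) = 148 mm.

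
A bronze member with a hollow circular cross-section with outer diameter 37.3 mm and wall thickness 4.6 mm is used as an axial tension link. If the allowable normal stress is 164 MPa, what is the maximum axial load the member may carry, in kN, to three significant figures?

A = 472.6 mm².
P_max = σ_allow · A = 164 · 472.6 = 77500 N = 77.5 kN.

77.5 kN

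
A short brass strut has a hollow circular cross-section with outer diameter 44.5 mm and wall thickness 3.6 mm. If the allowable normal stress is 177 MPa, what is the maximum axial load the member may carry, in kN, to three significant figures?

81.9 kN

A = 462.6 mm².
P_max = σ_allow · A = 177 · 462.6 = 81870 N = 81.87 kN.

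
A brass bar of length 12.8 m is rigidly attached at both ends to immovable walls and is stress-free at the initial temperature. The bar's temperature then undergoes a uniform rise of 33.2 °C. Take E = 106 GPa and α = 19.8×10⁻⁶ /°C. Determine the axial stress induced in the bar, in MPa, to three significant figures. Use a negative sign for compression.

Free thermal expansion αLΔT = 19.8e-6 · 12800 · 33.2 = 8.414 mm.
The walls impose strain ε = −(8.414)/12800 = -6.5736e-04; σ = Eε = 106000 · -6.5736e-04 = -69.68 MPa.

-69.7 MPa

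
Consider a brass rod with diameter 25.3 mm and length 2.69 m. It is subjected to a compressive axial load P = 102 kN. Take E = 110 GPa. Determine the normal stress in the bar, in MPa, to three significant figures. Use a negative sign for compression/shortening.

A = 502.7 mm².
σ = N/A = -102000/502.7 = -202.9 MPa.

-203 MPa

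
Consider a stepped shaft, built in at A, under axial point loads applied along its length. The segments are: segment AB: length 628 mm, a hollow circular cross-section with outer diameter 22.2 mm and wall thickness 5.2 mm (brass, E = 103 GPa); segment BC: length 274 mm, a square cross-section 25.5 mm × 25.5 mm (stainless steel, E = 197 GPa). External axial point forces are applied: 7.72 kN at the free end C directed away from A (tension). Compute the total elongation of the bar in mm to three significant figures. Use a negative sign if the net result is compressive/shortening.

0.186 mm

Internal axial forces (sectioning from the free end, tension +): N_BC = 7.72 kN, N_AB = 7.72 kN.
A_AB = 277.7 mm².
A_BC = 650.2 mm².
δ_AB = 7720·628/(277.7·103000) = 0.1695 mm
δ_BC = 7720·274/(650.2·197000) = 0.01651 mm
δ = Σδ_i = 0.186 mm.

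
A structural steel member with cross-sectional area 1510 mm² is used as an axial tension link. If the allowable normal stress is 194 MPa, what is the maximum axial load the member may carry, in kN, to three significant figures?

293 kN

P_max = σ_allow · A = 194 · 1510 = 292900 N = 292.9 kN.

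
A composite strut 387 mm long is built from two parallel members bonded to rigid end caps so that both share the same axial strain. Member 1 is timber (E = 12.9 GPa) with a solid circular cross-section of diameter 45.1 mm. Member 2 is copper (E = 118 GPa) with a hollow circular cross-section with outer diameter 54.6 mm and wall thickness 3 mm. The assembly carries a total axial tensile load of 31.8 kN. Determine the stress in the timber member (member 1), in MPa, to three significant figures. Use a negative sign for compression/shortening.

A_1 = 1598 mm².
A_2 = 486.3 mm².
Equal strain + equilibrium ⇒ each member carries load in proportion to AE: A₁E₁ = 20610000 N, A₂E₂ = 57390000 N, ΣAE = 77990000 N.
σ₁ = P·E₁/ΣAE = 31800·12900/77990000 = 5.26 MPa.

5.26 MPa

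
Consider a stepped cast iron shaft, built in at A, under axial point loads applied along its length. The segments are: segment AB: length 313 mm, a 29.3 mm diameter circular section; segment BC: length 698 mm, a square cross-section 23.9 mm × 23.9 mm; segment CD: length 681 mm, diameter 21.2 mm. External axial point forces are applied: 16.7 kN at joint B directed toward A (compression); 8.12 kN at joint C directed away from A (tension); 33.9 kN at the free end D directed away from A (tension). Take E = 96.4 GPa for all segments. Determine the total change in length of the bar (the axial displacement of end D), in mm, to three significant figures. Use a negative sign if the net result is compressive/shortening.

Internal axial forces (sectioning from the free end, tension +): N_CD = 33.9 kN, N_BC = 42.02 kN, N_AB = 25.32 kN.
A_AB = 674.3 mm².
A_BC = 571.2 mm².
A_CD = 353 mm².
δ_AB = 25320·313/(674.3·96400) = 0.1219 mm
δ_BC = 42020·698/(571.2·96400) = 0.5326 mm
δ_CD = 33900·681/(353·96400) = 0.6784 mm
δ = Σδ_i = 1.333 mm.

1.33 mm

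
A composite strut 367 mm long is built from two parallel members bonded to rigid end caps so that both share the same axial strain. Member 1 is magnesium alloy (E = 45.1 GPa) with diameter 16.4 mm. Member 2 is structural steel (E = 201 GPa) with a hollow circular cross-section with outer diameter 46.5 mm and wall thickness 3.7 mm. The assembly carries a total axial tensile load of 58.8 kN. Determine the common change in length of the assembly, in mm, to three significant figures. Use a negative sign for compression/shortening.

A_1 = 211.2 mm².
A_2 = 497.5 mm².
Equal strain + equilibrium ⇒ each member carries load in proportion to AE: A₁E₁ = 9527000 N, A₂E₂ = 100000000 N, ΣAE = 109500000 N.
δ = PL/ΣAE = 58800·367/109500000 = 0.197 mm.

0.197 mm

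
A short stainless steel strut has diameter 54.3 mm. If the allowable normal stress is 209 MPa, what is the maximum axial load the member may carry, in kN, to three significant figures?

484 kN

A = 2316 mm².
P_max = σ_allow · A = 209 · 2316 = 484000 N = 484 kN.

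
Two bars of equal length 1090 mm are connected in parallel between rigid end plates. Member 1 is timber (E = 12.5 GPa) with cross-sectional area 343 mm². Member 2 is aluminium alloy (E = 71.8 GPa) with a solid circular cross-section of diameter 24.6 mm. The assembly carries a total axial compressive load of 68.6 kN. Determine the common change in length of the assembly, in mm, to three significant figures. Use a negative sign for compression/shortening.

-1.95 mm

A_2 = 475.3 mm².
Equal strain + equilibrium ⇒ each member carries load in proportion to AE: A₁E₁ = 4288000 N, A₂E₂ = 34130000 N, ΣAE = 38410000 N.
δ = PL/ΣAE = -68600·1090/38410000 = -1.947 mm.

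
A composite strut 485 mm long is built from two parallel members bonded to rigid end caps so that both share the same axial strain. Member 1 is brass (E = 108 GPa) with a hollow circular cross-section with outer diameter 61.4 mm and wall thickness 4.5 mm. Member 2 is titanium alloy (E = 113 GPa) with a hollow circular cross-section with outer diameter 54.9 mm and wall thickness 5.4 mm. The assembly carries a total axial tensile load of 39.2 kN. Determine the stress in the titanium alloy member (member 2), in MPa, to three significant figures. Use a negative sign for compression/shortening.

A_1 = 804.4 mm².
A_2 = 839.7 mm².
Equal strain + equilibrium ⇒ each member carries load in proportion to AE: A₁E₁ = 86880000 N, A₂E₂ = 94890000 N, ΣAE = 181800000 N.
σ₂ = P·E₂/ΣAE = 39200·113000/181800000 = 24.37 MPa.

24.4 MPa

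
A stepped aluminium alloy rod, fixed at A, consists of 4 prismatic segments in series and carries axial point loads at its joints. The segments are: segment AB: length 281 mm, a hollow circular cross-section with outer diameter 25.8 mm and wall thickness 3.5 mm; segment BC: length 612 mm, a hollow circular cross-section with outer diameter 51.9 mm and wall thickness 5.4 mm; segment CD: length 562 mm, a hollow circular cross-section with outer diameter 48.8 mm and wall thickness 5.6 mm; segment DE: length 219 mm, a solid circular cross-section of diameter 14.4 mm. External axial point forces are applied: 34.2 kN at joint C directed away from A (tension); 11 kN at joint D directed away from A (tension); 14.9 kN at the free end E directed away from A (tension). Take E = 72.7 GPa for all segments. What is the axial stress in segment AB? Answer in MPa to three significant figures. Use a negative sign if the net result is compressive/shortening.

245 MPa

Internal axial forces (sectioning from the free end, tension +): N_DE = 14.9 kN, N_CD = 25.9 kN, N_BC = 60.1 kN, N_AB = 60.1 kN.
A_AB = 245.2 mm².
σ_AB = N_AB/A_AB = 60100/245.2 = 245.1 MPa.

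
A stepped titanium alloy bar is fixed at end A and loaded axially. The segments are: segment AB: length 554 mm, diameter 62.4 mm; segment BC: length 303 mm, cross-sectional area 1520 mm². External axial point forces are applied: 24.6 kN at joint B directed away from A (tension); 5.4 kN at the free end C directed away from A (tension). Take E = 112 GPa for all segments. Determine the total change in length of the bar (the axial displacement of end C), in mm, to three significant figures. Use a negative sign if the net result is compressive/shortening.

Internal axial forces (sectioning from the free end, tension +): N_BC = 5.4 kN, N_AB = 30 kN.
A_AB = 3058 mm².
δ_AB = 30000·554/(3058·112000) = 0.04852 mm
δ_BC = 5400·303/(1520·112000) = 0.009611 mm
δ = Σδ_i = 0.05813 mm.

0.0581 mm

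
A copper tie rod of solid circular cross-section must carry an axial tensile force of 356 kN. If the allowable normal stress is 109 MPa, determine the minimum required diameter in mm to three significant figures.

64.5 mm

Required area A ≥ P/σ_allow = 356000/109 = 3266 mm².
For a solid circular section, d ≥ √(4A/π) = 64.49 mm.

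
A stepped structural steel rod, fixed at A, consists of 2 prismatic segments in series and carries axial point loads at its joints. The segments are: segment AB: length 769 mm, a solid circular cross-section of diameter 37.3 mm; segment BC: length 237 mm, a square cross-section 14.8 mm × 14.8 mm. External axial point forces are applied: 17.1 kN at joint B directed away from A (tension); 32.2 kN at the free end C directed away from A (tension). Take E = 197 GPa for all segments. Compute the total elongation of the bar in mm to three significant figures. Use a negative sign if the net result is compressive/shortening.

0.353 mm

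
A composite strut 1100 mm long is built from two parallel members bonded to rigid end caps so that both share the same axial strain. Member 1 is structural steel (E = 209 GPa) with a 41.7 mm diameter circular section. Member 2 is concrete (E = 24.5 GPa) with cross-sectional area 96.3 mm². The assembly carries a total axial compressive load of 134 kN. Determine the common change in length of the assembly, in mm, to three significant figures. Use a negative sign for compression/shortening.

-0.512 mm

A_1 = 1366 mm².
Equal strain + equilibrium ⇒ each member carries load in proportion to AE: A₁E₁ = 285400000 N, A₂E₂ = 2359000 N, ΣAE = 287800000 N.
δ = PL/ΣAE = -134000·1100/287800000 = -0.5122 mm.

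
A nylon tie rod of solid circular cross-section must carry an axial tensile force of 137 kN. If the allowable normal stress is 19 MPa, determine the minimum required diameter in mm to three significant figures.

Required area A ≥ P/σ_allow = 137000/19 = 7211 mm².
For a solid circular section, d ≥ √(4A/π) = 95.82 mm.

95.8 mm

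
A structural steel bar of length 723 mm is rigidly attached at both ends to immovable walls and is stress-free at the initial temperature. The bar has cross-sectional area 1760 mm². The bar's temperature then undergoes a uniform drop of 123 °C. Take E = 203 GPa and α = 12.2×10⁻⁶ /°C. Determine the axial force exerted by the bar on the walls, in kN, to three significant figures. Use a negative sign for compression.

Free thermal expansion αLΔT = 12.2e-6 · 723 · -123 = -1.085 mm.
The walls impose strain ε = −(-1.085)/723 = 1.5006e-03; σ = Eε = 203000 · 1.5006e-03 = 304.6 MPa.
Wall reaction R = σ·A = 304.6·1760 = 536100 N = 536.1 kN.

536 kN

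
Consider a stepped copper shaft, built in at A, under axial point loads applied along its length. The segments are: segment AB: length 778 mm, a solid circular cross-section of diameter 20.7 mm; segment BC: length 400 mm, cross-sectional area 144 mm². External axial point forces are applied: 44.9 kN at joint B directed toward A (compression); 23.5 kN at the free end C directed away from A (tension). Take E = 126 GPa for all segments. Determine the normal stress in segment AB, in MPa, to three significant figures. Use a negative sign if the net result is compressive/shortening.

Internal axial forces (sectioning from the free end, tension +): N_BC = 23.5 kN, N_AB = -21.4 kN.
A_AB = 336.5 mm².
σ_AB = N_AB/A_AB = -21400/336.5 = -63.59 MPa.

-63.6 MPa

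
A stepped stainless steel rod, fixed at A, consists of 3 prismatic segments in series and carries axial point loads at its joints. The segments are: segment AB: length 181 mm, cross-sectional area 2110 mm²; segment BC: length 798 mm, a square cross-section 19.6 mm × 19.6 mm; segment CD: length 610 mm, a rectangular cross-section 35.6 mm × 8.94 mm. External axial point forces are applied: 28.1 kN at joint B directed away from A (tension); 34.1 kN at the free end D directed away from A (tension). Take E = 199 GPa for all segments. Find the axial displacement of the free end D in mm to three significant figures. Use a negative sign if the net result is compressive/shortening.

Internal axial forces (sectioning from the free end, tension +): N_CD = 34.1 kN, N_BC = 34.1 kN, N_AB = 62.2 kN.
A_BC = 384.2 mm².
A_CD = 318.3 mm².
δ_AB = 62200·181/(2110·199000) = 0.02681 mm
δ_BC = 34100·798/(384.2·199000) = 0.356 mm
δ_CD = 34100·610/(318.3·199000) = 0.3284 mm
δ = Σδ_i = 0.7112 mm.

0.711 mm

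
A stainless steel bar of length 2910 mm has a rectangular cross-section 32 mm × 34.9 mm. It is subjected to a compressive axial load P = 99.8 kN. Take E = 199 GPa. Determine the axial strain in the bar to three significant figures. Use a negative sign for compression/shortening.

A = 1117 mm².
σ = N/A = -89.36 MPa; ε = σ/E = -89.36/199000 = -4.491e-04.

-4.49e-04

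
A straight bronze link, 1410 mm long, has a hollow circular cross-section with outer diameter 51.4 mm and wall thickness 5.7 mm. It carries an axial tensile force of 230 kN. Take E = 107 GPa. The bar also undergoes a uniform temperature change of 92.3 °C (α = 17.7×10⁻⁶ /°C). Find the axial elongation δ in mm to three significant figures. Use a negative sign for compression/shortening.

6.01 mm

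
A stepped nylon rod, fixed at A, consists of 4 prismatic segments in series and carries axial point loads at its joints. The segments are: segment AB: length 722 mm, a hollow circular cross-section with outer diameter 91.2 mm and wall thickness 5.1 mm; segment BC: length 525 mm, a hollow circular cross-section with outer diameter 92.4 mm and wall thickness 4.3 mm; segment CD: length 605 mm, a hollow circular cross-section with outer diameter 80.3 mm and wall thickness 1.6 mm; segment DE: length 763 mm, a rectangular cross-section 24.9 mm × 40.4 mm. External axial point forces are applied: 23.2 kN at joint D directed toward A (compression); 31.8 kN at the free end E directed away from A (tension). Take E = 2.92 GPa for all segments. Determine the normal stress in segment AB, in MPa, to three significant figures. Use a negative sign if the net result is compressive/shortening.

6.23 MPa

Internal axial forces (sectioning from the free end, tension +): N_DE = 31.8 kN, N_CD = 8.6 kN, N_BC = 8.6 kN, N_AB = 8.6 kN.
A_AB = 1380 mm².
σ_AB = N_AB/A_AB = 8600/1380 = 6.234 MPa.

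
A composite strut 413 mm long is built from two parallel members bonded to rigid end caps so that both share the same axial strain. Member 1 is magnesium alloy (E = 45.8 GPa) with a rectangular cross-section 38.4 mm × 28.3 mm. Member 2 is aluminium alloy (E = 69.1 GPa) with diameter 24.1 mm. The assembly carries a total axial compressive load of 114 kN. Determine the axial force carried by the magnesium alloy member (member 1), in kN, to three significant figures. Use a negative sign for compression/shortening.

A_1 = 1087 mm².
A_2 = 456.2 mm².
Equal strain + equilibrium ⇒ each member carries load in proportion to AE: A₁E₁ = 49770000 N, A₂E₂ = 31520000 N, ΣAE = 81290000 N.
F₁ = P·A₁E₁/ΣAE = -114000·49770000/81290000 = -69800 N.

-69.8 kN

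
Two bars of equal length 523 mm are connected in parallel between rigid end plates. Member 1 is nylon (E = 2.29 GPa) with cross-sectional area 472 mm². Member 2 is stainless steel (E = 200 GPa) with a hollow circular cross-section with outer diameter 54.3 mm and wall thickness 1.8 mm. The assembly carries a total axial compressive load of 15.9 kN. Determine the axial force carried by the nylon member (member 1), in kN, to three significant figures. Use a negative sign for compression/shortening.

A_2 = 296.9 mm².
Equal strain + equilibrium ⇒ each member carries load in proportion to AE: A₁E₁ = 1081000 N, A₂E₂ = 59380000 N, ΣAE = 60460000 N.
F₁ = P·A₁E₁/ΣAE = -15900·1081000/60460000 = -284.3 N.

-0.284 kN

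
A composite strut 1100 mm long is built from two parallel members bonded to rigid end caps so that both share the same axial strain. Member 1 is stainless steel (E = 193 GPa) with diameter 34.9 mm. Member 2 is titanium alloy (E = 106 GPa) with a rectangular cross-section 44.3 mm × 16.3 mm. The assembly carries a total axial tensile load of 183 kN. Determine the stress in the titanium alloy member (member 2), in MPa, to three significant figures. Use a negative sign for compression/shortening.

A_1 = 956.6 mm².
A_2 = 722.1 mm².
Equal strain + equilibrium ⇒ each member carries load in proportion to AE: A₁E₁ = 184600000 N, A₂E₂ = 76540000 N, ΣAE = 261200000 N.
σ₂ = P·E₂/ΣAE = 183000·106000/261200000 = 74.27 MPa.

74.3 MPa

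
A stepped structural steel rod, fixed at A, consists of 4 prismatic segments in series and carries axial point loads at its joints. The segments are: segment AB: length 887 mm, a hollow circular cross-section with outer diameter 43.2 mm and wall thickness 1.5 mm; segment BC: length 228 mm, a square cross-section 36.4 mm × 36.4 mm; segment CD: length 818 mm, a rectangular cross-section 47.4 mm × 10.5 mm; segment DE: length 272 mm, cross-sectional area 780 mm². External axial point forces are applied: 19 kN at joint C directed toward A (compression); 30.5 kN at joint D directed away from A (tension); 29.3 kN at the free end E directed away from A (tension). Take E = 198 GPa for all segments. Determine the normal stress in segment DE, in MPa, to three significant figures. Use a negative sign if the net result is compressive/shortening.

Internal axial forces (sectioning from the free end, tension +): N_DE = 29.3 kN, N_CD = 59.8 kN, N_BC = 40.8 kN, N_AB = 40.8 kN.
σ_DE = N_DE/A_DE = 29300/780 = 37.56 MPa.

37.6 MPa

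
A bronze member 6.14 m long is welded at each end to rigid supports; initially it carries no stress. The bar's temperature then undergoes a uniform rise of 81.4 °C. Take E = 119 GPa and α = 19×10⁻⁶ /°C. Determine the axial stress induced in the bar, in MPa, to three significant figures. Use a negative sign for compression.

Free thermal expansion αLΔT = 19e-6 · 6140 · 81.4 = 9.496 mm.
The walls impose strain ε = −(9.496)/6140 = -1.5466e-03; σ = Eε = 119000 · -1.5466e-03 = -184 MPa.

-184 MPa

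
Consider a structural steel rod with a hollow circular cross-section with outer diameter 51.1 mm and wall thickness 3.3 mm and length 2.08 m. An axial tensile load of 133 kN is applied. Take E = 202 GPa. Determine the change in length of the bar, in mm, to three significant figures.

2.76 mm

A = 495.6 mm².
δ_mech = NL/(AE) = 133000·2080/(495.6·202000) = 2.764 mm.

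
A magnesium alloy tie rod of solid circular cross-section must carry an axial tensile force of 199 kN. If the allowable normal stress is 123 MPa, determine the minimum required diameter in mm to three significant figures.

45.4 mm

Required area A ≥ P/σ_allow = 199000/123 = 1618 mm².
For a solid circular section, d ≥ √(4A/π) = 45.39 mm.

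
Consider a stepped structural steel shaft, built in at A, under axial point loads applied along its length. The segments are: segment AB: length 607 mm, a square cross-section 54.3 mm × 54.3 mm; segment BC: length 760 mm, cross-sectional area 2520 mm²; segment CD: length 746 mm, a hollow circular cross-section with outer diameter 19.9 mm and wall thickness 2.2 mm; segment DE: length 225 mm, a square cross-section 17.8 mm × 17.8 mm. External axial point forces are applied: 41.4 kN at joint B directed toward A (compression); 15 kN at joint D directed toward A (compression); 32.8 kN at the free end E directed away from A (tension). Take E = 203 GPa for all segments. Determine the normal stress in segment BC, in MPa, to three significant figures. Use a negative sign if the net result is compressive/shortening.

7.06 MPa

Internal axial forces (sectioning from the free end, tension +): N_DE = 32.8 kN, N_CD = 17.8 kN, N_BC = 17.8 kN, N_AB = -23.6 kN.
σ_BC = N_BC/A_BC = 17800/2520 = 7.063 MPa.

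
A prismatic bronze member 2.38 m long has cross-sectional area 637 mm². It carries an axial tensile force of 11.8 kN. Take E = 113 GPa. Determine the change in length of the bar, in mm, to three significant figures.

0.390 mm

δ_mech = NL/(AE) = 11800·2380/(637·113000) = 0.3902 mm.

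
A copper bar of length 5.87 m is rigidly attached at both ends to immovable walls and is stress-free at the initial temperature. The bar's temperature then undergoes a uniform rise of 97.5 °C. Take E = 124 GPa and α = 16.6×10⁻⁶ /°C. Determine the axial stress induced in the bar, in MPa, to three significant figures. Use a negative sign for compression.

-201 MPa

Free thermal expansion αLΔT = 16.6e-6 · 5870 · 97.5 = 9.501 mm.
The walls impose strain ε = −(9.501)/5870 = -1.6185e-03; σ = Eε = 124000 · -1.6185e-03 = -200.7 MPa.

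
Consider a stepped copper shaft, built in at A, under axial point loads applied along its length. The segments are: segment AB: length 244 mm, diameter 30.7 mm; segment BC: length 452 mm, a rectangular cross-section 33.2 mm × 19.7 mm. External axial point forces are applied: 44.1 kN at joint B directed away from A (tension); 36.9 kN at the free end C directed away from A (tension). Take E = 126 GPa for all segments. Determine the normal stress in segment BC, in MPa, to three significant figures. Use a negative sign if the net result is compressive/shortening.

56.4 MPa

Internal axial forces (sectioning from the free end, tension +): N_BC = 36.9 kN, N_AB = 81 kN.
A_BC = 654 mm².
σ_BC = N_BC/A_BC = 36900/654 = 56.42 MPa.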